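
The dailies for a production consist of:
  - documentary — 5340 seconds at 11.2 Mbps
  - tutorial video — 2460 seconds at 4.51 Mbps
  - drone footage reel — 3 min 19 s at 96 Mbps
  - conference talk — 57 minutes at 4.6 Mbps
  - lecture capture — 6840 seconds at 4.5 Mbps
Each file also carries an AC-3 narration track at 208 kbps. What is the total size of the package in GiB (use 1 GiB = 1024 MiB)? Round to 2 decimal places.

16.33 GiB

Audio: 208 kbps = 0.208 Mbps.
documentary: 11.408 Mbps × 5340 s = 60918.7 Mb
tutorial video: 4.718 Mbps × 2460 s = 11606.3 Mb
drone footage reel: 96.208 Mbps × 199 s = 19145.4 Mb
conference talk: 4.808 Mbps × 3420 s = 16443.4 Mb
lecture capture: 4.708 Mbps × 6840 s = 32202.7 Mb
Total: 140316.5 Mb = 17539.6 MB.
= 16.33 GiB.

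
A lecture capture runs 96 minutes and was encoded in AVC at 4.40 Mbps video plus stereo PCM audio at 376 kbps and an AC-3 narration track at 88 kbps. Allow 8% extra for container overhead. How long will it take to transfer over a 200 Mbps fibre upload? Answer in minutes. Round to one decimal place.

2.5 minutes

96 min = 5760 s
Audio total: 376 + 88 = 464 kbps = 0.464 Mbps.
Total bitrate: 4.864 Mbps.
File: 4.864 Mbps × 5760 s = 28016.6 Mb.
With 8% container overhead: ×1.08. → 30258.0 Mb.
At 200 Mbps: 30258.0 / 200 = 151.3 s ≈ 2.52 minutes.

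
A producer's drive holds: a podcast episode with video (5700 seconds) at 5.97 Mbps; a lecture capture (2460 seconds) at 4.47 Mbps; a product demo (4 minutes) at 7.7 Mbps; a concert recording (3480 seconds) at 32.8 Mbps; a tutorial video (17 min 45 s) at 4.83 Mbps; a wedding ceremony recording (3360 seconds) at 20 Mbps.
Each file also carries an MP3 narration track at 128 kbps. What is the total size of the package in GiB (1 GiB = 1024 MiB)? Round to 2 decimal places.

27.41 GiB

Audio: 128 kbps = 0.128 Mbps.
podcast episode with video: 6.098 Mbps × 5700 s = 34758.6 Mb
lecture capture: 4.598 Mbps × 2460 s = 11311.1 Mb
product demo: 7.828 Mbps × 240 s = 1878.7 Mb
concert recording: 32.928 Mbps × 3480 s = 114589.4 Mb
tutorial video: 4.958 Mbps × 1065 s = 5280.3 Mb
wedding ceremony recording: 20.128 Mbps × 3360 s = 67630.1 Mb
Total: 235448.2 Mb = 29431.0 MB.
= 27.41 GiB.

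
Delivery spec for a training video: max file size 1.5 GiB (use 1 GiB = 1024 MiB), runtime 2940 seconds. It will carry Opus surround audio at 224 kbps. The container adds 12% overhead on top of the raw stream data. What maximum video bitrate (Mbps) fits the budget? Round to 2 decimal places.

Budget: 1.5 GiB = 12884.9 Mb.
Stream payload after overhead: 12884.9 / 1.12 = 11504.4 Mb.
Total bitrate budget: 11504.4 Mb / 2940 s = 3.913 Mbps.
Audio: 224 kbps = 0.224 Mbps.
Video: 3.913 − 0.224 = 3.689 Mbps.

3.69 Mbps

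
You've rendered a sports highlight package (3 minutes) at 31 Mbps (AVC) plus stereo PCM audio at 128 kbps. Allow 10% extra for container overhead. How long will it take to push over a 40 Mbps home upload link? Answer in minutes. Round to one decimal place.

3 min = 180 s
Audio: 128 kbps = 0.128 Mbps.
Total bitrate: 31.128 Mbps.
File: 31.128 Mbps × 180 s = 5603.0 Mb.
With 10% container overhead: ×1.10. → 6163.3 Mb.
At 40 Mbps: 6163.3 / 40 = 154.1 s ≈ 2.57 minutes.

2.6 minutes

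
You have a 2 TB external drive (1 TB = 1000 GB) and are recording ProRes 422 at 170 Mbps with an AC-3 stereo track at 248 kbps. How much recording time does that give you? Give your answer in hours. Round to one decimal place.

Audio: 248 kbps = 0.248 Mbps.
Total bitrate: 170 + 0.248 = 170.248 Mbps.
Capacity: 2 TB = 16,000,000 Mb.
Recording time: 16,000,000 / 170.248 = 93,981 s ≈ 26.1 hours.

26.1 hours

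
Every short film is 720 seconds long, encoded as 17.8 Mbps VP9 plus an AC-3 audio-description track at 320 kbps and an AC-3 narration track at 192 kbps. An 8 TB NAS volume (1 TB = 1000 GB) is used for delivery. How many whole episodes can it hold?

4854

Audio total: 320 + 192 = 512 kbps = 0.512 Mbps.
Total bitrate: 18.312 Mbps.
Per item: 18.312 Mbps × 720 s = 13,185 Mb = 1,648 MB.
Capacity: 8 TB = 64,000,000 Mb; 4854.13 items → 4854 complete.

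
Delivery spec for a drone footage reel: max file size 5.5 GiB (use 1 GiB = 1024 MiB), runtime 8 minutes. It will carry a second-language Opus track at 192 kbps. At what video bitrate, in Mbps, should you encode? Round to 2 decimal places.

Budget: 5.5 GiB = 47244.6 Mb.
8 min = 480 s
Total bitrate budget: 47244.6 Mb / 480 s = 98.426 Mbps.
Audio: 192 kbps = 0.192 Mbps.
Video: 98.426 − 0.192 = 98.234 Mbps.

98.23 Mbps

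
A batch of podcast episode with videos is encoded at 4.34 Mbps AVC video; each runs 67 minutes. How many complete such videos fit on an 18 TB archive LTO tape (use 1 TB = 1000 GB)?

8253

67 min = 4020 s
Per item: 4.340 Mbps × 4020 s = 17,447 Mb = 2,181 MB.
Capacity: 18 TB = 144,000,000 Mb; 8253.66 items → 8253 complete.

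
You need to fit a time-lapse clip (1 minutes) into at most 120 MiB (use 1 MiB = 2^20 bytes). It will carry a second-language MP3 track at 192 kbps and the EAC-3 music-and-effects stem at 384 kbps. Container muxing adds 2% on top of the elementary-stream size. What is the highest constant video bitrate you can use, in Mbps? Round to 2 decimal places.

15.87 Mbps

Budget: 120 MiB = 1006.6 Mb.
Stream payload after overhead: 1006.6 / 1.02 = 986.9 Mb.
Total bitrate budget: 986.9 Mb / 60 s = 16.448 Mbps.
Audio total: 192 + 384 = 576 kbps = 0.576 Mbps.
Video: 16.448 − 0.576 = 15.872 Mbps.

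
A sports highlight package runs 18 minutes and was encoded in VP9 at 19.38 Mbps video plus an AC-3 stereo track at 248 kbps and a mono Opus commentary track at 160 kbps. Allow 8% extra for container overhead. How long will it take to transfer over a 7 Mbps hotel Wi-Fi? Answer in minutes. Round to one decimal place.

18 min = 1080 s
Audio total: 248 + 160 = 408 kbps = 0.408 Mbps.
Total bitrate: 19.788 Mbps.
File: 19.788 Mbps × 1080 s = 21371.0 Mb.
With 8% container overhead: ×1.08. → 23080.7 Mb.
At 7 Mbps: 23080.7 / 7 = 3297.2 s ≈ 55 minutes.

55.0 minutes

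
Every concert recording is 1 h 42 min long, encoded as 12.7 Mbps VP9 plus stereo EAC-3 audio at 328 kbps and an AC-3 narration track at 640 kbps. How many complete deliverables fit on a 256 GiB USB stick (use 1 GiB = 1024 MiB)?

26

1 h 42 min = 102 min = 6120 s
Audio total: 328 + 640 = 968 kbps = 0.968 Mbps.
Total bitrate: 13.668 Mbps.
Per item: 13.668 Mbps × 6120 s = 83,648 Mb = 10,456 MB.
Capacity: 256 GiB = 2,199,023 Mb; 26.29 items → 26 complete.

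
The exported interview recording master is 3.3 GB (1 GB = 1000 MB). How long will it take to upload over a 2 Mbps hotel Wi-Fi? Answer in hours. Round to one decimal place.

3.7 hours

File: 3.3 GB = 26400.0 Mb.
At 2 Mbps: 26400.0 / 2 = 13200.0 s ≈ 3.67 hours.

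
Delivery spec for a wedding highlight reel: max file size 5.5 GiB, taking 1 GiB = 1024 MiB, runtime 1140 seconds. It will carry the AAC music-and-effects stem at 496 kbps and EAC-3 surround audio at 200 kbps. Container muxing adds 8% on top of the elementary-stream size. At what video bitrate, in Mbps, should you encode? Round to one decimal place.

37.7 Mbps

Budget: 5.5 GiB = 47244.6 Mb.
Stream payload after overhead: 47244.6 / 1.08 = 43745.0 Mb.
Total bitrate budget: 43745.0 Mb / 1140 s = 38.373 Mbps.
Audio total: 496 + 200 = 696 kbps = 0.696 Mbps.
Video: 38.373 − 0.696 = 37.677 Mbps.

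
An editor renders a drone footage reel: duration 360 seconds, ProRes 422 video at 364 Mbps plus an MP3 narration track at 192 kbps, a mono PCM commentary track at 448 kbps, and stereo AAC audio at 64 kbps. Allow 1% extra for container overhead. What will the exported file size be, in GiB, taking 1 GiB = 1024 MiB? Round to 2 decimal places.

15.44 GiB

Audio total: 192 + 448 + 64 = 704 kbps = 0.704 Mbps.
Total bitrate: 364 + 0.704 = 364.704 Mbps.
Stream data: 364.704 Mbps × 360 s = 131293.4 Mb.
With 1% container overhead: ×1.01.
132,606 Mb = 16,575,796,800 bytes ÷ 1,073,741,824 = 15.44 GiB.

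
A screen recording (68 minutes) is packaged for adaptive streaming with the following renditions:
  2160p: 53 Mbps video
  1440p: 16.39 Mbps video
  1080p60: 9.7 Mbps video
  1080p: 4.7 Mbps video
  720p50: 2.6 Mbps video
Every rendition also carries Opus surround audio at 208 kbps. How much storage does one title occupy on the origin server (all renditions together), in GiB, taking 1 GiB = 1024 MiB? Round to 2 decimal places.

41.53 GiB

68 min = 4080 s
Audio: 208 kbps = 0.208 Mbps.
Sum of rendition bitrates: (53+0.208) + (16.39+0.208) + (9.7+0.208) + (4.7+0.208) + (2.6+0.208) = 87.430 Mbps.
× 4080 s = 356,714 Mb = 44,589 MB = 41.53 GiB.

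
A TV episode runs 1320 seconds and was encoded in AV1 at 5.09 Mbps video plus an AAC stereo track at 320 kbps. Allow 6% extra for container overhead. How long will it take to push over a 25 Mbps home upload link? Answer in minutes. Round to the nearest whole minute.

Audio: 320 kbps = 0.320 Mbps.
Total bitrate: 5.410 Mbps.
File: 5.410 Mbps × 1320 s = 7141.2 Mb.
With 6% container overhead: ×1.06. → 7569.7 Mb.
At 25 Mbps: 7569.7 / 25 = 302.8 s ≈ 5.05 minutes.

5 minutes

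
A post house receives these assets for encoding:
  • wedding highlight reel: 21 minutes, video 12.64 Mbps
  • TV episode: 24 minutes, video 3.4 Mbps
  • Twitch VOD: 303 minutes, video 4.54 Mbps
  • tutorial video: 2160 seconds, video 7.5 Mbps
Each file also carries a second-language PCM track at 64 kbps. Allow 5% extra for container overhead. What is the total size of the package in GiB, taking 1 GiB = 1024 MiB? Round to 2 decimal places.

14.79 GiB

Audio: 64 kbps = 0.064 Mbps.
wedding highlight reel: 12.704 Mbps × 1260 s × 1.05 = 16807.4 Mb
TV episode: 3.464 Mbps × 1440 s × 1.05 = 5237.6 Mb
Twitch VOD: 4.604 Mbps × 18180 s × 1.05 = 87885.8 Mb
tutorial video: 7.564 Mbps × 2160 s × 1.05 = 17155.2 Mb
Total: 127085.9 Mb = 15885.7 MB.
= 14.79 GiB.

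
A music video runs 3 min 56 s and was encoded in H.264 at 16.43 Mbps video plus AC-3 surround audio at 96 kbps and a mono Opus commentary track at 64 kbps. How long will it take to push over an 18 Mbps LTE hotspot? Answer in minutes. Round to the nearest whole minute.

3 min 56 s = 236 s
Audio total: 96 + 64 = 160 kbps = 0.160 Mbps.
Total bitrate: 16.590 Mbps.
File: 16.590 Mbps × 236 s = 3915.2 Mb.
At 18 Mbps: 3915.2 / 18 = 217.5 s ≈ 3.63 minutes.

4 minutes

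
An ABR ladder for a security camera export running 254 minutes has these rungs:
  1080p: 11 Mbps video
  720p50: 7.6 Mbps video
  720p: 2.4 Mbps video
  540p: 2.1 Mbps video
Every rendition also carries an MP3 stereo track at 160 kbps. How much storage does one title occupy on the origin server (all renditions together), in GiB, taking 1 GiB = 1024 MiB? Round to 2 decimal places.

42.12 GiB

254 min = 15240 s
Audio: 160 kbps = 0.160 Mbps.
Sum of rendition bitrates: (11+0.160) + (7.6+0.160) + (2.4+0.160) + (2.1+0.160) = 23.740 Mbps.
× 15240 s = 361,798 Mb = 45,225 MB = 42.12 GiB.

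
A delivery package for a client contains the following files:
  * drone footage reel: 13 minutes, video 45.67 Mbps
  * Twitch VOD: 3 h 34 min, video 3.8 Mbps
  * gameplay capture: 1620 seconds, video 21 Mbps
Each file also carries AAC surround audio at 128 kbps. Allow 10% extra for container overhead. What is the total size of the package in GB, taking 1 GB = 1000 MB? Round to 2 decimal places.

16.55 GB

Audio: 128 kbps = 0.128 Mbps.
drone footage reel: 45.798 Mbps × 780 s × 1.10 = 39294.7 Mb
Twitch VOD: 3.928 Mbps × 12840 s × 1.10 = 55479.1 Mb
gameplay capture: 21.128 Mbps × 1620 s × 1.10 = 37650.1 Mb
Total: 132423.9 Mb = 16553.0 MB.
= 16.55 GB.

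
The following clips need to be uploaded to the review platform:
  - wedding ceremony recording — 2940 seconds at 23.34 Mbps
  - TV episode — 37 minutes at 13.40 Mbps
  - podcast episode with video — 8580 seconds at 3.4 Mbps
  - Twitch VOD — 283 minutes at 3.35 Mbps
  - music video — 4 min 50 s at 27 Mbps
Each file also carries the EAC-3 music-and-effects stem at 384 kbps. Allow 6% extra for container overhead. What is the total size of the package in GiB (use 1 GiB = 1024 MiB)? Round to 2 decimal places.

Audio: 384 kbps = 0.384 Mbps.
wedding ceremony recording: 23.724 Mbps × 2940 s × 1.06 = 73933.5 Mb
TV episode: 13.784 Mbps × 2220 s × 1.06 = 32436.5 Mb
podcast episode with video: 3.784 Mbps × 8580 s × 1.06 = 34414.7 Mb
Twitch VOD: 3.734 Mbps × 16980 s × 1.06 = 67207.5 Mb
music video: 27.384 Mbps × 290 s × 1.06 = 8417.8 Mb
Total: 216410.1 Mb = 27051.3 MB.
= 25.19 GiB.

25.19 GiB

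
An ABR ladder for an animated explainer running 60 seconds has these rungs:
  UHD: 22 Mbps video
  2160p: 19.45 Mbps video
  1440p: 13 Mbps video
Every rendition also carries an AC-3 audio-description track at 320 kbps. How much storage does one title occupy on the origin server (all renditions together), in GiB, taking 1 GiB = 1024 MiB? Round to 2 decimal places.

Audio: 320 kbps = 0.320 Mbps.
Sum of rendition bitrates: (22+0.320) + (19.45+0.320) + (13+0.320) = 55.410 Mbps.
× 60 s = 3,325 Mb = 415.6 MB = 0.387 GiB.

0.39 GiB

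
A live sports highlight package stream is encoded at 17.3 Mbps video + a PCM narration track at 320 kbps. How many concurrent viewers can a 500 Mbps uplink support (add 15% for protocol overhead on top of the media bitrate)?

Audio: 320 kbps = 0.320 Mbps.
Per-viewer media rate: 17.620 Mbps.
On the wire with 15% overhead: 20.263 Mbps.
500 Mbps = 500.0 Mbps; 500.0 / 20.263 = 24.68 → 24 viewers.

24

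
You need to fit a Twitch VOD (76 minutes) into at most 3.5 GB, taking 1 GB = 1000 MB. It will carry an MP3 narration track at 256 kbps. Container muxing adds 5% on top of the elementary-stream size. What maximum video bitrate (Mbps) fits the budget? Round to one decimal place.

5.6 Mbps

Budget: 3.5 GB = 28000.0 Mb.
Stream payload after overhead: 28000.0 / 1.05 = 26666.7 Mb.
76 min = 4560 s
Total bitrate budget: 26666.7 Mb / 4560 s = 5.848 Mbps.
Audio: 256 kbps = 0.256 Mbps.
Video: 5.848 − 0.256 = 5.592 Mbps.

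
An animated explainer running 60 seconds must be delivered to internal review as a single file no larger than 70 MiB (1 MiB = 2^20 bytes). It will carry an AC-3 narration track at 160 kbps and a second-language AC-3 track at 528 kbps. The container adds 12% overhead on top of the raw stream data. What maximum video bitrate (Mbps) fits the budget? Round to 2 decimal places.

8.05 Mbps

Budget: 70 MiB = 587.2 Mb.
Stream payload after overhead: 587.2 / 1.12 = 524.3 Mb.
Total bitrate budget: 524.3 Mb / 60 s = 8.738 Mbps.
Audio total: 160 + 528 = 688 kbps = 0.688 Mbps.
Video: 8.738 − 0.688 = 8.050 Mbps.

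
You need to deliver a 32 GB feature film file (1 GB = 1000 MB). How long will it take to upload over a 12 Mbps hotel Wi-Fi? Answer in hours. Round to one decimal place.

File: 32 GB = 256000.0 Mb.
At 12 Mbps: 256000.0 / 12 = 21333.3 s ≈ 5.93 hours.

5.9 hours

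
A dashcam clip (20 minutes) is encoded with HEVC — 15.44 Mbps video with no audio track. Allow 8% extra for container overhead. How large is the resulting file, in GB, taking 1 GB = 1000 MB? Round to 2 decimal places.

2.50 GB

20 min = 1200 s
Total bitrate: 15.44 Mbps.
Stream data: 15.440 Mbps × 1200 s = 18528.0 Mb.
With 8% container overhead: ×1.08.
20,010 Mb ÷ 8 = 2,501 MB → 2.501 GB.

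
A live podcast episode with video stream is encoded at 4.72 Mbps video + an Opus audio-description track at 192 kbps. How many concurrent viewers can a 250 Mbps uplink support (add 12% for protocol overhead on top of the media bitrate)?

45

Audio: 192 kbps = 0.192 Mbps.
Per-viewer media rate: 4.912 Mbps.
On the wire with 12% overhead: 5.501 Mbps.
250 Mbps = 250.0 Mbps; 250.0 / 5.501 = 45.44 → 45 viewers.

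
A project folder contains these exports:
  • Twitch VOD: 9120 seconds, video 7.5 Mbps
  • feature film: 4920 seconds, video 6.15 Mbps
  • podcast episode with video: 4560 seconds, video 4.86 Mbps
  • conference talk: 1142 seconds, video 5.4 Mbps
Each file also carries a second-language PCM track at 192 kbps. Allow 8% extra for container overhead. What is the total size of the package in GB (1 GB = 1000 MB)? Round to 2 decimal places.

Audio: 192 kbps = 0.192 Mbps.
Twitch VOD: 7.692 Mbps × 9120 s × 1.08 = 75763.1 Mb
feature film: 6.342 Mbps × 4920 s × 1.08 = 33698.9 Mb
podcast episode with video: 5.052 Mbps × 4560 s × 1.08 = 24880.1 Mb
conference talk: 5.592 Mbps × 1142 s × 1.08 = 6896.9 Mb
Total: 141239.0 Mb = 17654.9 MB.
= 17.65 GB.

17.65 GB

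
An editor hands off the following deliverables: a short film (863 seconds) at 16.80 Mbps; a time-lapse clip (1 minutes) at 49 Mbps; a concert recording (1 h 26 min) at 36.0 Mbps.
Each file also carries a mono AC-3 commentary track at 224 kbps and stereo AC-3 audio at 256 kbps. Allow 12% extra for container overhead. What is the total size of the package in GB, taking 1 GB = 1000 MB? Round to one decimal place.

Audio total: 224 + 256 = 480 kbps = 0.480 Mbps.
short film: 17.280 Mbps × 863 s × 1.12 = 16702.2 Mb
time-lapse clip: 49.480 Mbps × 60 s × 1.12 = 3325.1 Mb
concert recording: 36.480 Mbps × 5160 s × 1.12 = 210825.2 Mb
Total: 230852.4 Mb = 28856.6 MB.
= 28.86 GB.

28.9 GB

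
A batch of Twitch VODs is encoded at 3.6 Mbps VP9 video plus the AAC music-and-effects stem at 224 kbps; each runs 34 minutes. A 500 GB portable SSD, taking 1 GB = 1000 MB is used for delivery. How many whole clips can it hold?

512

34 min = 2040 s
Audio: 224 kbps = 0.224 Mbps.
Total bitrate: 3.824 Mbps.
Per item: 3.824 Mbps × 2040 s = 7,801 Mb = 975.1 MB.
Capacity: 500 GB = 4,000,000 Mb; 512.76 items → 512 complete.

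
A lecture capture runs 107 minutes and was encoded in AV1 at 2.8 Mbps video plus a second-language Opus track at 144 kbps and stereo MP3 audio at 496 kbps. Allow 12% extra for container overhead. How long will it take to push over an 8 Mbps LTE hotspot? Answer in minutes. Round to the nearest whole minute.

107 min = 6420 s
Audio total: 144 + 496 = 640 kbps = 0.640 Mbps.
Total bitrate: 3.440 Mbps.
File: 3.440 Mbps × 6420 s = 22084.8 Mb.
With 12% container overhead: ×1.12. → 24735.0 Mb.
At 8 Mbps: 24735.0 / 8 = 3091.9 s ≈ 51.5 minutes.

52 minutes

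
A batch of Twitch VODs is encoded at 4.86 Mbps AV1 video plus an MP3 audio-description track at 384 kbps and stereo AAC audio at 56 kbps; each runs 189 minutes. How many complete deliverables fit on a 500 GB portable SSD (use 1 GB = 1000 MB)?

66

189 min = 11340 s
Audio total: 384 + 56 = 440 kbps = 0.440 Mbps.
Total bitrate: 5.300 Mbps.
Per item: 5.300 Mbps × 11340 s = 60,102 Mb = 7,513 MB.
Capacity: 500 GB = 4,000,000 Mb; 66.55 items → 66 complete.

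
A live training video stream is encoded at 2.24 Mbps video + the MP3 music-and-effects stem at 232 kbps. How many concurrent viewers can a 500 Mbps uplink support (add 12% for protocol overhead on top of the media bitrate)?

180

Audio: 232 kbps = 0.232 Mbps.
Per-viewer media rate: 2.472 Mbps.
On the wire with 12% overhead: 2.769 Mbps.
500 Mbps = 500.0 Mbps; 500.0 / 2.769 = 180.59 → 180 viewers.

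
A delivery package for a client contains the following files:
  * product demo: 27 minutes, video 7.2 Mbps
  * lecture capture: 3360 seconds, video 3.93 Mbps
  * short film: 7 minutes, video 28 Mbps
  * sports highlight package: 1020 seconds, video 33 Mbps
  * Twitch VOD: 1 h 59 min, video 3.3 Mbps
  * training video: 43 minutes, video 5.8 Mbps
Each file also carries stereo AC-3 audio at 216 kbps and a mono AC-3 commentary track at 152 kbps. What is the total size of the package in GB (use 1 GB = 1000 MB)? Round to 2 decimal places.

Audio total: 216 + 152 = 368 kbps = 0.368 Mbps.
product demo: 7.568 Mbps × 1620 s = 12260.2 Mb
lecture capture: 4.298 Mbps × 3360 s = 14441.3 Mb
short film: 28.368 Mbps × 420 s = 11914.6 Mb
sports highlight package: 33.368 Mbps × 1020 s = 34035.4 Mb
Twitch VOD: 3.668 Mbps × 7140 s = 26189.5 Mb
training video: 6.168 Mbps × 2580 s = 15913.4 Mb
Total: 114754.3 Mb = 14344.3 MB.
= 14.34 GB.

14.34 GB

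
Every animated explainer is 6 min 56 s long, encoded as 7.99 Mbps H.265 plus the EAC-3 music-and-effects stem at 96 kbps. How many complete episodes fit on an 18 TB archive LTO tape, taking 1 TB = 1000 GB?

42809

6 min 56 s = 416 s
Audio: 96 kbps = 0.096 Mbps.
Total bitrate: 8.086 Mbps.
Per item: 8.086 Mbps × 416 s = 3,364 Mb = 420.5 MB.
Capacity: 18 TB = 144,000,000 Mb; 42809.03 items → 42809 complete.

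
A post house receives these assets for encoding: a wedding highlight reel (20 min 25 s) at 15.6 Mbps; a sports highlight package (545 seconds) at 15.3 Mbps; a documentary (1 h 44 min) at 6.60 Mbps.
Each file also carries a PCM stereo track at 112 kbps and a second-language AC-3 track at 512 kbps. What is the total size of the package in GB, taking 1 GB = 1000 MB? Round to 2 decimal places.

Audio total: 112 + 512 = 624 kbps = 0.624 Mbps.
wedding highlight reel: 16.224 Mbps × 1225 s = 19874.4 Mb
sports highlight package: 15.924 Mbps × 545 s = 8678.6 Mb
documentary: 7.224 Mbps × 6240 s = 45077.8 Mb
Total: 73630.7 Mb = 9203.8 MB.
= 9.204 GB.

9.20 GB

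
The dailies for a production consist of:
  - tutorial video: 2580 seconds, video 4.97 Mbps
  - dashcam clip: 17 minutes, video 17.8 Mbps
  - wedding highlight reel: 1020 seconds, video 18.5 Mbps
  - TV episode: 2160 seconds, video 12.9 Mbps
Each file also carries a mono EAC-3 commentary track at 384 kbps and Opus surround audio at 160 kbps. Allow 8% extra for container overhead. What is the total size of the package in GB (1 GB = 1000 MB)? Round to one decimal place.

Audio total: 384 + 160 = 544 kbps = 0.544 Mbps.
tutorial video: 5.514 Mbps × 2580 s × 1.08 = 15364.2 Mb
dashcam clip: 18.344 Mbps × 1020 s × 1.08 = 20207.8 Mb
wedding highlight reel: 19.044 Mbps × 1020 s × 1.08 = 20978.9 Mb
TV episode: 13.444 Mbps × 2160 s × 1.08 = 31362.2 Mb
Total: 87913.0 Mb = 10989.1 MB.
= 10.99 GB.

11.0 GB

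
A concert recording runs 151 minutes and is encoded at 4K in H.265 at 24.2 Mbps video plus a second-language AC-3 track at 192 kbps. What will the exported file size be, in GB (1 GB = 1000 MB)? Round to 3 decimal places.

27.624 GB

151 min = 9060 s
Audio: 192 kbps = 0.192 Mbps.
Total bitrate: 24.2 + 0.192 = 24.392 Mbps.
Stream data: 24.392 Mbps × 9060 s = 220991.5 Mb.
220,992 Mb ÷ 8 = 27,624 MB → 27.62 GB.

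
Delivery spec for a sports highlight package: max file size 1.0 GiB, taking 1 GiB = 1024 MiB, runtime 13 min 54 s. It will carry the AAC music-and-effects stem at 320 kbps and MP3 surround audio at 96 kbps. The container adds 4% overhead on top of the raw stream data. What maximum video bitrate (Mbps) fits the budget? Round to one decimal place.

9.5 Mbps

Budget: 1.0 GiB = 8589.9 Mb.
Stream payload after overhead: 8589.9 / 1.04 = 8259.6 Mb.
13 min 54 s = 834 s
Total bitrate budget: 8259.6 Mb / 834 s = 9.904 Mbps.
Audio total: 320 + 96 = 416 kbps = 0.416 Mbps.
Video: 9.904 − 0.416 = 9.488 Mbps.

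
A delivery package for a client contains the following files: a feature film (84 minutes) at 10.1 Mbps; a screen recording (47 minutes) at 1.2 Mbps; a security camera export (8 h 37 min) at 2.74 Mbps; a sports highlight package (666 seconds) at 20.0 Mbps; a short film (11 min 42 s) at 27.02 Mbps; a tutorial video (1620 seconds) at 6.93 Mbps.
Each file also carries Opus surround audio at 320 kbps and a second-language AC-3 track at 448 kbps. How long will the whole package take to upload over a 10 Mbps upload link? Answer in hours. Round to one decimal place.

6.0 hours

Audio total: 320 + 448 = 768 kbps = 0.768 Mbps.
feature film: 10.868 Mbps × 5040 s = 54774.7 Mb
screen recording: 1.968 Mbps × 2820 s = 5549.8 Mb
security camera export: 3.508 Mbps × 31020 s = 108818.2 Mb
sports highlight package: 20.768 Mbps × 666 s = 13831.5 Mb
short film: 27.788 Mbps × 702 s = 19507.2 Mb
tutorial video: 7.698 Mbps × 1620 s = 12470.8 Mb
Total: 214952.1 Mb = 26869.0 MB.
At 10 Mbps: 214952.1 / 10 = 21495 s ≈ 5.97 hours.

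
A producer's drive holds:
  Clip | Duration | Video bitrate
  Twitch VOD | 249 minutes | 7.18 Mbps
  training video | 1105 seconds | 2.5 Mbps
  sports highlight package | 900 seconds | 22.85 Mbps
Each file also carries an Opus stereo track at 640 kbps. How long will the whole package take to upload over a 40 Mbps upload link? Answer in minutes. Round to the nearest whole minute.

59 minutes

Audio: 640 kbps = 0.640 Mbps.
Twitch VOD: 7.820 Mbps × 14940 s = 116830.8 Mb
training video: 3.140 Mbps × 1105 s = 3469.7 Mb
sports highlight package: 23.490 Mbps × 900 s = 21141.0 Mb
Total: 141441.5 Mb = 17680.2 MB.
At 40 Mbps: 141441.5 / 40 = 3536 s ≈ 58.9 minutes.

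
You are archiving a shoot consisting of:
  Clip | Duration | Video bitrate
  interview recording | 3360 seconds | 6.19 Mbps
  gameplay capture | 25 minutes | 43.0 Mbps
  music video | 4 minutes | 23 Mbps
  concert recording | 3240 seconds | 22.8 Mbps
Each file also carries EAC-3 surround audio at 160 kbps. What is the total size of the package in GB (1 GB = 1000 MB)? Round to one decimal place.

20.8 GB

Audio: 160 kbps = 0.160 Mbps.
interview recording: 6.350 Mbps × 3360 s = 21336.0 Mb
gameplay capture: 43.160 Mbps × 1500 s = 64740.0 Mb
music video: 23.160 Mbps × 240 s = 5558.4 Mb
concert recording: 22.960 Mbps × 3240 s = 74390.4 Mb
Total: 166024.8 Mb = 20753.1 MB.
= 20.75 GB.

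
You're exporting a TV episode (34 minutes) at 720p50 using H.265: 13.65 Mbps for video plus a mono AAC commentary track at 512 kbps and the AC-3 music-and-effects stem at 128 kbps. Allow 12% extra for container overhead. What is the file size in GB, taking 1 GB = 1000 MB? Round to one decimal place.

34 min = 2040 s
Audio total: 512 + 128 = 640 kbps = 0.640 Mbps.
Total bitrate: 13.65 + 0.640 = 14.290 Mbps.
Stream data: 14.290 Mbps × 2040 s = 29151.6 Mb.
With 12% container overhead: ×1.12.
32,650 Mb ÷ 8 = 4,081 MB → 4.081 GB.

4.1 GB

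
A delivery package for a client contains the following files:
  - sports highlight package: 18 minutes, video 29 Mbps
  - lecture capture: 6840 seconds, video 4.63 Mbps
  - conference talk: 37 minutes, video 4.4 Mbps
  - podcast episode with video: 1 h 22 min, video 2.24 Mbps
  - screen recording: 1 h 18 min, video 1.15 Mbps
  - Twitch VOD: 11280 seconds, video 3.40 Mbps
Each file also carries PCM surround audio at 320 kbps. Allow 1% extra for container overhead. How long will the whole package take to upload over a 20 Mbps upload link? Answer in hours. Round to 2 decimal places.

Audio: 320 kbps = 0.320 Mbps.
sports highlight package: 29.320 Mbps × 1080 s × 1.01 = 31982.3 Mb
lecture capture: 4.950 Mbps × 6840 s × 1.01 = 34196.6 Mb
conference talk: 4.720 Mbps × 2220 s × 1.01 = 10583.2 Mb
podcast episode with video: 2.560 Mbps × 4920 s × 1.01 = 12721.2 Mb
screen recording: 1.470 Mbps × 4680 s × 1.01 = 6948.4 Mb
Twitch VOD: 3.720 Mbps × 11280 s × 1.01 = 42381.2 Mb
Total: 138812.8 Mb = 17351.6 MB.
At 20 Mbps: 138812.8 / 20 = 6941 s ≈ 1.93 hours.

1.93 hours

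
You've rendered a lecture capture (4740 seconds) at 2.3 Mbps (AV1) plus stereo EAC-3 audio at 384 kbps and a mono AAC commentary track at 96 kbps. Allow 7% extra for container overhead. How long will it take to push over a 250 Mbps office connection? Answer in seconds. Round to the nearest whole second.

56 seconds

Audio total: 384 + 96 = 480 kbps = 0.480 Mbps.
Total bitrate: 2.780 Mbps.
File: 2.780 Mbps × 4740 s = 13177.2 Mb.
With 7% container overhead: ×1.07. → 14099.6 Mb.
At 250 Mbps: 14099.6 / 250 = 56.4 s ≈ 56.4 seconds.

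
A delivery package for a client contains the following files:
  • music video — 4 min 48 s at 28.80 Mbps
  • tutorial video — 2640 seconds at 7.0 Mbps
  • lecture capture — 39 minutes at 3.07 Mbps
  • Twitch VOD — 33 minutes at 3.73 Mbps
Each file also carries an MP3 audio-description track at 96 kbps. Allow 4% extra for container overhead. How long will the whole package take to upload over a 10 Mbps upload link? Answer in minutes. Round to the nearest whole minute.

73 minutes

Audio: 96 kbps = 0.096 Mbps.
music video: 28.896 Mbps × 288 s × 1.04 = 8654.9 Mb
tutorial video: 7.096 Mbps × 2640 s × 1.04 = 19482.8 Mb
lecture capture: 3.166 Mbps × 2340 s × 1.04 = 7704.8 Mb
Twitch VOD: 3.826 Mbps × 1980 s × 1.04 = 7878.5 Mb
Total: 43721.0 Mb = 5465.1 MB.
At 10 Mbps: 43721.0 / 10 = 4372 s ≈ 72.9 minutes.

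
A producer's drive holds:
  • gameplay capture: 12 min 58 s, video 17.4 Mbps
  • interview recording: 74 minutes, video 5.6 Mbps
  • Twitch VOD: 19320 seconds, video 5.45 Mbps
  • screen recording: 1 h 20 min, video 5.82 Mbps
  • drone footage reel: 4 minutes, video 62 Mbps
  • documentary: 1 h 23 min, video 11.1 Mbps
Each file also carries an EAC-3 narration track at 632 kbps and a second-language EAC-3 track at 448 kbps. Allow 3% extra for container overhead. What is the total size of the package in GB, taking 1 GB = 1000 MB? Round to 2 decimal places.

Audio total: 632 + 448 = 1080 kbps = 1.080 Mbps.
gameplay capture: 18.480 Mbps × 778 s × 1.03 = 14808.8 Mb
interview recording: 6.680 Mbps × 4440 s × 1.03 = 30549.0 Mb
Twitch VOD: 6.530 Mbps × 19320 s × 1.03 = 129944.4 Mb
screen recording: 6.900 Mbps × 4800 s × 1.03 = 34113.6 Mb
drone footage reel: 63.080 Mbps × 240 s × 1.03 = 15593.4 Mb
documentary: 12.180 Mbps × 4980 s × 1.03 = 62476.1 Mb
Total: 287485.2 Mb = 35935.6 MB.
= 35.94 GB.

35.94 GB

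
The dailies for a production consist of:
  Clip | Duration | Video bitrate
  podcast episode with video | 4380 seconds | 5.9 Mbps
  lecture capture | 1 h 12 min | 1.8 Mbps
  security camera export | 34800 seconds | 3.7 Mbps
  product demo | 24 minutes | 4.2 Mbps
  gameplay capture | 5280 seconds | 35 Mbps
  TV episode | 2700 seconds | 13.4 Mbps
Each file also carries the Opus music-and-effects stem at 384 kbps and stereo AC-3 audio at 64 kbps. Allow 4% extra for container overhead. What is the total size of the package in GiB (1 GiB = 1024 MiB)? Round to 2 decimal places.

Audio total: 384 + 64 = 448 kbps = 0.448 Mbps.
podcast episode with video: 6.348 Mbps × 4380 s × 1.04 = 28916.4 Mb
lecture capture: 2.248 Mbps × 4320 s × 1.04 = 10099.8 Mb
security camera export: 4.148 Mbps × 34800 s × 1.04 = 150124.4 Mb
product demo: 4.648 Mbps × 1440 s × 1.04 = 6960.8 Mb
gameplay capture: 35.448 Mbps × 5280 s × 1.04 = 194652.1 Mb
TV episode: 13.848 Mbps × 2700 s × 1.04 = 38885.2 Mb
Total: 429638.7 Mb = 53704.8 MB.
= 50.02 GiB.

50.02 GiB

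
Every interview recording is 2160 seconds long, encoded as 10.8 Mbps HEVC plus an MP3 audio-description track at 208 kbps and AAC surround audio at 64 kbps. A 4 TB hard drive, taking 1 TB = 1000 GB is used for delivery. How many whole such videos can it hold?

1338

Audio total: 208 + 64 = 272 kbps = 0.272 Mbps.
Total bitrate: 11.072 Mbps.
Per item: 11.072 Mbps × 2160 s = 23,916 Mb = 2,989 MB.
Capacity: 4 TB = 32,000,000 Mb; 1338.04 items → 1338 complete.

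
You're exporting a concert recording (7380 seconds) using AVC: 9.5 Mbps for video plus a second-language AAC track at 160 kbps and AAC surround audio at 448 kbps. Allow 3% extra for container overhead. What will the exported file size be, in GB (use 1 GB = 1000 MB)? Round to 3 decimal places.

9.604 GB

Audio total: 160 + 448 = 608 kbps = 0.608 Mbps.
Total bitrate: 9.5 + 0.608 = 10.108 Mbps.
Stream data: 10.108 Mbps × 7380 s = 74597.0 Mb.
With 3% container overhead: ×1.03.
76,835 Mb ÷ 8 = 9,604 MB → 9.604 GB.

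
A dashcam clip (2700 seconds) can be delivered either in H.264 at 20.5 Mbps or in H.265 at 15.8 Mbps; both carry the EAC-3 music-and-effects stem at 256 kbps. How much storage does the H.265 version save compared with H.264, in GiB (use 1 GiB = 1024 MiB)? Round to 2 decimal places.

Audio: 256 kbps = 0.256 Mbps.
H.264: 20.756 Mbps × 2700 s = 56041.2 Mb = 6.524 GiB.
H.265: 16.056 Mbps × 2700 s = 43351.2 Mb = 5.047 GiB.
Saving: 6.524 − 5.047 = 1.477 GiB.

1.48 GiB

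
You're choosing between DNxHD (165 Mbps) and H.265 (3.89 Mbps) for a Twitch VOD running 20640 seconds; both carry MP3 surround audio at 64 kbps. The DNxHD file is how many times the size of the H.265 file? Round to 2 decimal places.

41.75

Audio: 64 kbps = 0.064 Mbps.
DNxHD: 165.064 Mbps × 20640 s = 3406921.0 Mb = 425.865 GB.
H.265: 3.954 Mbps × 20640 s = 81610.6 Mb = 10.201 GB.
Ratio: 425.865 / 10.201 = 41.746.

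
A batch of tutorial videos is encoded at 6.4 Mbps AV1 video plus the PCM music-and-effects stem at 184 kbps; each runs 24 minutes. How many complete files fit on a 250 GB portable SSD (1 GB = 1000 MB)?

24 min = 1440 s
Audio: 184 kbps = 0.184 Mbps.
Total bitrate: 6.584 Mbps.
Per item: 6.584 Mbps × 1440 s = 9,481 Mb = 1,185 MB.
Capacity: 250 GB = 2,000,000 Mb; 210.95 items → 210 complete.

210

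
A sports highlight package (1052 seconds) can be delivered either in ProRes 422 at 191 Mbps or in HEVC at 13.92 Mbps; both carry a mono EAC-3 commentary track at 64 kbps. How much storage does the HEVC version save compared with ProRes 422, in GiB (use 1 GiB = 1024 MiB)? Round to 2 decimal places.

Audio: 64 kbps = 0.064 Mbps.
ProRes 422: 191.064 Mbps × 1052 s = 200999.3 Mb = 23.399 GiB.
HEVC: 13.984 Mbps × 1052 s = 14711.2 Mb = 1.713 GiB.
Saving: 23.399 − 1.713 = 21.687 GiB.

21.69 GiB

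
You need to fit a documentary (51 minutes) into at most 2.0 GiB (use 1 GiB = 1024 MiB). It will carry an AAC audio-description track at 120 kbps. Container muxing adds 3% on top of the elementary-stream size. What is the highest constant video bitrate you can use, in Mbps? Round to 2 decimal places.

Budget: 2.0 GiB = 17179.9 Mb.
Stream payload after overhead: 17179.9 / 1.03 = 16679.5 Mb.
51 min = 3060 s
Total bitrate budget: 16679.5 Mb / 3060 s = 5.451 Mbps.
Audio: 120 kbps = 0.120 Mbps.
Video: 5.451 − 0.120 = 5.331 Mbps.

5.33 Mbps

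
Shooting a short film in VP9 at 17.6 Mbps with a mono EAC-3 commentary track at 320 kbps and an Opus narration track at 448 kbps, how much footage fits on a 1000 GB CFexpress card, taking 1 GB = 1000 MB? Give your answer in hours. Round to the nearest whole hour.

121 hours

Audio total: 320 + 448 = 768 kbps = 0.768 Mbps.
Total bitrate: 17.6 + 0.768 = 18.368 Mbps.
Capacity: 1000 GB = 8,000,000 Mb.
Recording time: 8,000,000 / 18.368 = 435,540 s ≈ 121 hours.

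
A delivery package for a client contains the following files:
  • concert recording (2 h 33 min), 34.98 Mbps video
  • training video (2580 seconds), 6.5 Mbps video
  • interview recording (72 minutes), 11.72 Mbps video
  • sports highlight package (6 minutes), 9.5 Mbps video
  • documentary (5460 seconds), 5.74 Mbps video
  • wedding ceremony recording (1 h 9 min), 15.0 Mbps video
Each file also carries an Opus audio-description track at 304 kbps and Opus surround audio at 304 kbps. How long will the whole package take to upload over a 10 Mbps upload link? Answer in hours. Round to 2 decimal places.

13.92 hours

Audio total: 304 + 304 = 608 kbps = 0.608 Mbps.
concert recording: 35.588 Mbps × 9180 s = 326697.8 Mb
training video: 7.108 Mbps × 2580 s = 18338.6 Mb
interview recording: 12.328 Mbps × 4320 s = 53257.0 Mb
sports highlight package: 10.108 Mbps × 360 s = 3638.9 Mb
documentary: 6.348 Mbps × 5460 s = 34660.1 Mb
wedding ceremony recording: 15.608 Mbps × 4140 s = 64617.1 Mb
Total: 501209.5 Mb = 62651.2 MB.
At 10 Mbps: 501209.5 / 10 = 50121 s ≈ 13.9 hours.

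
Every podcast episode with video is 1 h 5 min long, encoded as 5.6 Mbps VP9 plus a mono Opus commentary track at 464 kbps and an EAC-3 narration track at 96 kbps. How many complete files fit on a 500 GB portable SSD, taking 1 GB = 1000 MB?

166

1 h 5 min = 65 min = 3900 s
Audio total: 464 + 96 = 560 kbps = 0.560 Mbps.
Total bitrate: 6.160 Mbps.
Per item: 6.160 Mbps × 3900 s = 24,024 Mb = 3,003 MB.
Capacity: 500 GB = 4,000,000 Mb; 166.50 items → 166 complete.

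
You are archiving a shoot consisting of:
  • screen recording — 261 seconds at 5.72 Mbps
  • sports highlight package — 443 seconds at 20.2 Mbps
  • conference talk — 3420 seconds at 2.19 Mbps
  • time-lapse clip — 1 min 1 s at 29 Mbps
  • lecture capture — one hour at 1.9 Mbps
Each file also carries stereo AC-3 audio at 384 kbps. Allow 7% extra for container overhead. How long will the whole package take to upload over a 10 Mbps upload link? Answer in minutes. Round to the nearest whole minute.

Audio: 384 kbps = 0.384 Mbps.
screen recording: 6.104 Mbps × 261 s × 1.07 = 1704.7 Mb
sports highlight package: 20.584 Mbps × 443 s × 1.07 = 9757.0 Mb
conference talk: 2.574 Mbps × 3420 s × 1.07 = 9419.3 Mb
time-lapse clip: 29.384 Mbps × 61 s × 1.07 = 1917.9 Mb
lecture capture: 2.284 Mbps × 3600 s × 1.07 = 8798.0 Mb
Total: 31596.8 Mb = 3949.6 MB.
At 10 Mbps: 31596.8 / 10 = 3160 s ≈ 52.7 minutes.

53 minutes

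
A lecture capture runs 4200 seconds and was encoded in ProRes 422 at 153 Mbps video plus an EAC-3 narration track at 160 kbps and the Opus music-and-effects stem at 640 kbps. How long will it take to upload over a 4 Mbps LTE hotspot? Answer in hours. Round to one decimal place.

44.9 hours

Audio total: 160 + 640 = 800 kbps = 0.800 Mbps.
Total bitrate: 153.800 Mbps.
File: 153.800 Mbps × 4200 s = 645960.0 Mb.
At 4 Mbps: 645960.0 / 4 = 161490.0 s ≈ 44.9 hours.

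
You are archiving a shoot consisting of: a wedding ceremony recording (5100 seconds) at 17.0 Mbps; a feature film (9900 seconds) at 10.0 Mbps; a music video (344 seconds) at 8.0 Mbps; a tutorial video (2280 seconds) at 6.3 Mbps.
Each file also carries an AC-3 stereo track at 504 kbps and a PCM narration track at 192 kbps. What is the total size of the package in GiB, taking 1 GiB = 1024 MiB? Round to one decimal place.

Audio total: 504 + 192 = 696 kbps = 0.696 Mbps.
wedding ceremony recording: 17.696 Mbps × 5100 s = 90249.6 Mb
feature film: 10.696 Mbps × 9900 s = 105890.4 Mb
music video: 8.696 Mbps × 344 s = 2991.4 Mb
tutorial video: 6.996 Mbps × 2280 s = 15950.9 Mb
Total: 215082.3 Mb = 26885.3 MB.
= 25.04 GiB.

25.0 GiB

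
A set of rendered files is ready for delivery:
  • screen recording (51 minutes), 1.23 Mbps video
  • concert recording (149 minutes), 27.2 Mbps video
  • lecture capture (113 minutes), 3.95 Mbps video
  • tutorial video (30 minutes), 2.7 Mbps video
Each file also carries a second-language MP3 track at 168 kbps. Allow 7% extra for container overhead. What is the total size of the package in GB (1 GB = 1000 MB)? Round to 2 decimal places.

37.72 GB

Audio: 168 kbps = 0.168 Mbps.
screen recording: 1.398 Mbps × 3060 s × 1.07 = 4577.3 Mb
concert recording: 27.368 Mbps × 8940 s × 1.07 = 261796.8 Mb
lecture capture: 4.118 Mbps × 6780 s × 1.07 = 29874.4 Mb
tutorial video: 2.868 Mbps × 1800 s × 1.07 = 5523.8 Mb
Total: 301772.4 Mb = 37721.5 MB.
= 37.72 GB.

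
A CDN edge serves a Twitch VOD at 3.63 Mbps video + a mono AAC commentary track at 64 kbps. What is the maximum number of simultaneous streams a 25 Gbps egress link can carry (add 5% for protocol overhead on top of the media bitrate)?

6445

Audio: 64 kbps = 0.064 Mbps.
Per-viewer media rate: 3.694 Mbps.
On the wire with 5% overhead: 3.879 Mbps.
25 Gbps = 25,000 Mbps; 25,000 / 3.879 = 6445.46 → 6445 viewers.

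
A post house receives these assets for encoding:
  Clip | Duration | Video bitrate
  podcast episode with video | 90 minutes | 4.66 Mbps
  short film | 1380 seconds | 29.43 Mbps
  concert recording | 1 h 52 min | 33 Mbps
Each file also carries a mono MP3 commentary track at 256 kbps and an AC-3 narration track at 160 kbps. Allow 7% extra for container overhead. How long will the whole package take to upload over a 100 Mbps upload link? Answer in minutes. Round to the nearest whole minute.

Audio total: 256 + 160 = 416 kbps = 0.416 Mbps.
podcast episode with video: 5.076 Mbps × 5400 s × 1.07 = 29329.1 Mb
short film: 29.846 Mbps × 1380 s × 1.07 = 44070.6 Mb
concert recording: 33.416 Mbps × 6720 s × 1.07 = 240274.4 Mb
Total: 313674.1 Mb = 39209.3 MB.
At 100 Mbps: 313674.1 / 100 = 3137 s ≈ 52.3 minutes.

52 minutes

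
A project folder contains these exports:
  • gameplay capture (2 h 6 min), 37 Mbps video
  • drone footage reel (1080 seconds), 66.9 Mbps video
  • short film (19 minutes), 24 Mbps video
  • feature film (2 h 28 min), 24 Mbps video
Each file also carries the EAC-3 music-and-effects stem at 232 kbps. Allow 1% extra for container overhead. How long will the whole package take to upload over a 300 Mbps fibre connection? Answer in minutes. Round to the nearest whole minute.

Audio: 232 kbps = 0.232 Mbps.
gameplay capture: 37.232 Mbps × 7560 s × 1.01 = 284288.7 Mb
drone footage reel: 67.132 Mbps × 1080 s × 1.01 = 73227.6 Mb
short film: 24.232 Mbps × 1140 s × 1.01 = 27900.7 Mb
feature film: 24.232 Mbps × 8880 s × 1.01 = 217332.0 Mb
Total: 602748.9 Mb = 75343.6 MB.
At 300 Mbps: 602748.9 / 300 = 2009 s ≈ 33.5 minutes.

33 minutes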